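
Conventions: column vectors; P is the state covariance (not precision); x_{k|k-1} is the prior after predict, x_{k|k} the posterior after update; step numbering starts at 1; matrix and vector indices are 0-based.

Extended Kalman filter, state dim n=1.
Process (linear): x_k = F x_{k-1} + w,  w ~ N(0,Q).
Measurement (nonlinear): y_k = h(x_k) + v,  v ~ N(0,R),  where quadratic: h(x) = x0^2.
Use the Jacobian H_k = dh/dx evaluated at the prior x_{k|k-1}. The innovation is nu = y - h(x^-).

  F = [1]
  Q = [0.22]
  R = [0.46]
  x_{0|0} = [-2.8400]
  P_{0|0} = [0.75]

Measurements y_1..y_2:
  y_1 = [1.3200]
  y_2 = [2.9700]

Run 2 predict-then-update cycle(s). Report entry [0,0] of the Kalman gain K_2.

K[0,0] = -0.2546

step 1: x^-=[-2.8400]  P^-=[0.9700]  H_jac=[-5.6800]  S=[31.7545]  K=[-0.1735]  nu=[-6.7456]  x^+=[-1.6696]  P^+=[0.0141]
step 2: x^-=[-1.6696]  P^-=[0.2341]  H_jac=[-3.3392]  S=[3.0697]  K=[-0.2546]  nu=[0.1824]  x^+=[-1.7160]  P^+=[0.0351]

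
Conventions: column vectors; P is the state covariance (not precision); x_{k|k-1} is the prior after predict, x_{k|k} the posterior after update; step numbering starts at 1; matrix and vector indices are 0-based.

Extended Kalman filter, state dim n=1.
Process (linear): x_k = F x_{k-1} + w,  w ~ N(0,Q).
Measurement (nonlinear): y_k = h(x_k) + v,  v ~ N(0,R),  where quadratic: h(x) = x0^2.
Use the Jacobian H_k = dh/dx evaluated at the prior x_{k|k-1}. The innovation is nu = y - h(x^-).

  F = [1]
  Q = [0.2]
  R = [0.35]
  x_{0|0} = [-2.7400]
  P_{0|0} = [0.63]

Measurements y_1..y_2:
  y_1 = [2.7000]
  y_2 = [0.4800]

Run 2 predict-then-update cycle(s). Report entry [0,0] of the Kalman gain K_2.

K[0,0] = -0.2386

step 1: x^-=[-2.7400]  P^-=[0.8300]  H_jac=[-5.4800]  S=[25.2752]  K=[-0.1800]  nu=[-4.8076]  x^+=[-1.8748]  P^+=[0.0115]
step 2: x^-=[-1.8748]  P^-=[0.2115]  H_jac=[-3.7497]  S=[3.3236]  K=[-0.2386]  nu=[-3.0351]  x^+=[-1.1507]  P^+=[0.0223]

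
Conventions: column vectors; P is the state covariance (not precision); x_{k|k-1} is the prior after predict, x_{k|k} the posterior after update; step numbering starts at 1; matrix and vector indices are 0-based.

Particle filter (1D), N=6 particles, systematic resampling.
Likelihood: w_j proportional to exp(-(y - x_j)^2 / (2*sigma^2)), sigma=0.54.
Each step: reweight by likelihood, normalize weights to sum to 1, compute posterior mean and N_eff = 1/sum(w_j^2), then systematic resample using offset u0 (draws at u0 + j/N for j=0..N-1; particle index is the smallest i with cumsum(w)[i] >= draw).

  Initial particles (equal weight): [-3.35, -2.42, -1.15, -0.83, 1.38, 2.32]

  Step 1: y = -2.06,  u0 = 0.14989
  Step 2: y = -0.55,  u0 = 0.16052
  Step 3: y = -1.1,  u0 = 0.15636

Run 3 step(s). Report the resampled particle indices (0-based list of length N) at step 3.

step 1: w=[0.0491, 0.6816, 0.2058, 0.0636, 0.0000, 0.0000]  mean=-2.1032  Neff=1.9480  idx=[1, 1, 1, 1, 2, 3]
step 2: w=[0.0017, 0.0017, 0.0017, 0.0017, 0.3789, 0.6141]  mean=-0.9624  Neff=1.9205  idx=[4, 4, 5, 5, 5, 5]
step 3: w=[0.1803, 0.1803, 0.1598, 0.1598, 0.1598, 0.1598]  mean=-0.9454  Neff=5.9799  idx=[0, 1, 2, 3, 4, 5]

resampled_idx = [0, 1, 2, 3, 4, 5]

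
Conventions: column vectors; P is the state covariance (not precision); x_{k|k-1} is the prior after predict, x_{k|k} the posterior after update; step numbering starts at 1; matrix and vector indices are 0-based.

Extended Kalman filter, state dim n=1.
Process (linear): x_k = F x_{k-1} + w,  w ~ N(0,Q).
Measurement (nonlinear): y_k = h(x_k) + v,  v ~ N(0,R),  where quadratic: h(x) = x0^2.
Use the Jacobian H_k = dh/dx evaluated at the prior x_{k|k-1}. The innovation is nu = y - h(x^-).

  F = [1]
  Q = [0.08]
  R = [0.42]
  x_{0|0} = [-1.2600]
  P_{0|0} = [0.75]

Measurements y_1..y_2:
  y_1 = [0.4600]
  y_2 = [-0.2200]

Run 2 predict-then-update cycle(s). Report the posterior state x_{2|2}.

x_post = [-0.5745]

step 1: x^-=[-1.2600]  P^-=[0.8300]  H_jac=[-2.5200]  S=[5.6908]  K=[-0.3675]  nu=[-1.1276]  x^+=[-0.8456]  P^+=[0.0613]
step 2: x^-=[-0.8456]  P^-=[0.1413]  H_jac=[-1.6911]  S=[0.8240]  K=[-0.2899]  nu=[-0.9350]  x^+=[-0.5745]  P^+=[0.0720]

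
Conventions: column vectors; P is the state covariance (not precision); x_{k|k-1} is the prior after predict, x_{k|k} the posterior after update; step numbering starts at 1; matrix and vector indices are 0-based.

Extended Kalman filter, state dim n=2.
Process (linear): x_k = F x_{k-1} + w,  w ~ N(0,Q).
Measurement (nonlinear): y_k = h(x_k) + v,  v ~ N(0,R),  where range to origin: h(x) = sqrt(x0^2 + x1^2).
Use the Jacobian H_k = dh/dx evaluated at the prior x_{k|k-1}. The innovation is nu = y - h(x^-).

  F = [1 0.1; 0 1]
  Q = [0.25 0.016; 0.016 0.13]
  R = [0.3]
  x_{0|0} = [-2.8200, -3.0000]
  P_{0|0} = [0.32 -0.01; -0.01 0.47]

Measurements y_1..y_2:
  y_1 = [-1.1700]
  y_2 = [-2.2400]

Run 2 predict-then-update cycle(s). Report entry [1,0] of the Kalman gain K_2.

K[1,0] = -0.2468

step 1: x^-=[-3.1200, -3.0000]  P^-=[0.5727 0.0530; 0.0530 0.6000]  H_jac=[-0.7208 -0.6931]  S=[0.9388]  K=[-0.4789; -0.4837]  nu=[-5.4983]  x^+=[-0.4870, -0.3406]  P^+=[0.3574 -0.1644; -0.1644 0.3804]
step 2: x^-=[-0.5210, -0.3406]  P^-=[0.5783 -0.1104; -0.1104 0.5104]  H_jac=[-0.8371 -0.5471]  S=[0.7569]  K=[-0.5598; -0.2468]  nu=[-2.8625]  x^+=[1.0814, 0.3660]  P^+=[0.3411 -0.2150; -0.2150 0.4643]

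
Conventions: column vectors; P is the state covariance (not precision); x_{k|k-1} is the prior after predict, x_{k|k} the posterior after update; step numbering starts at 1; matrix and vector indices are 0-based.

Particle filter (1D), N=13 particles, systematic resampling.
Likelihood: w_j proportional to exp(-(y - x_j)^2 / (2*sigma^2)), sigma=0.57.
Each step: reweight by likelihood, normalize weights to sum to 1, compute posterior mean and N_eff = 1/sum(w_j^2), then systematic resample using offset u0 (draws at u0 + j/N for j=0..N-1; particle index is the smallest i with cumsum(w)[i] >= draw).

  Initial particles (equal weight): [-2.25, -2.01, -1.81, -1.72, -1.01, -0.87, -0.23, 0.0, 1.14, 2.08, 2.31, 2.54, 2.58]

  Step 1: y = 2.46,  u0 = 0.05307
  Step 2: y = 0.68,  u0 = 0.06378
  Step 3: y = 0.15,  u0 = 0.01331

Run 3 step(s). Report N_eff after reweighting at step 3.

N_eff = 9.4520

step 1: w=[0.0000, 0.0000, 0.0000, 0.0000, 0.0000, 0.0000, 0.0000, 0.0000, 0.0180, 0.2105, 0.2540, 0.2603, 0.2571]  mean=2.3698  Neff=4.1145  idx=[9, 9, 9, 10, 10, 10, 11, 11, 11, 12, 12, 12, 12]
step 2: w=[0.2155, 0.2155, 0.2155, 0.0737, 0.0737, 0.0737, 0.0214, 0.0214, 0.0214, 0.0170, 0.0170, 0.0170, 0.0170]  mean=2.1945  Neff=6.3231  idx=[0, 0, 1, 1, 1, 2, 2, 2, 3, 4, 5, 7, 12]
step 3: w=[0.1138, 0.1138, 0.1138, 0.1138, 0.1138, 0.1138, 0.1138, 0.1138, 0.0268, 0.0268, 0.0268, 0.0053, 0.0040]  mean=2.1029  Neff=9.4520  idx=[0, 0, 1, 2, 2, 3, 4, 4, 5, 6, 6, 7, 8]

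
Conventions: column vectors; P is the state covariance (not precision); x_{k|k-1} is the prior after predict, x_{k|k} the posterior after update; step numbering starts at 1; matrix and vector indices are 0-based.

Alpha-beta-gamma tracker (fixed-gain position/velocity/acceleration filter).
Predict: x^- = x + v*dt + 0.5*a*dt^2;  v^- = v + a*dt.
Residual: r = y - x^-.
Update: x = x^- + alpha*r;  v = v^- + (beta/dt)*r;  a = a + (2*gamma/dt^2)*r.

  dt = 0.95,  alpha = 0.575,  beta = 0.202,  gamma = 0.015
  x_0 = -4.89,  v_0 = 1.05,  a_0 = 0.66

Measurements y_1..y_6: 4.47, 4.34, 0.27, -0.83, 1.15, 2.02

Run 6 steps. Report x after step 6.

x_post = 3.0308

step 1: x_pred=-3.5947  r=8.0647  x^+=1.0425  v^+=3.3918  a^+=0.9281
step 2: x_pred=4.6835  r=-0.3435  x^+=4.4860  v^+=4.2004  a^+=0.9167
step 3: x_pred=8.8901  r=-8.6201  x^+=3.9335  v^+=3.2384  a^+=0.6301
step 4: x_pred=7.2943  r=-8.1243  x^+=2.6228  v^+=2.1095  a^+=0.3601
step 5: x_pred=4.7893  r=-3.6393  x^+=2.6967  v^+=1.6777  a^+=0.2391
step 6: x_pred=4.3984  r=-2.3784  x^+=3.0308  v^+=1.3991  a^+=0.1600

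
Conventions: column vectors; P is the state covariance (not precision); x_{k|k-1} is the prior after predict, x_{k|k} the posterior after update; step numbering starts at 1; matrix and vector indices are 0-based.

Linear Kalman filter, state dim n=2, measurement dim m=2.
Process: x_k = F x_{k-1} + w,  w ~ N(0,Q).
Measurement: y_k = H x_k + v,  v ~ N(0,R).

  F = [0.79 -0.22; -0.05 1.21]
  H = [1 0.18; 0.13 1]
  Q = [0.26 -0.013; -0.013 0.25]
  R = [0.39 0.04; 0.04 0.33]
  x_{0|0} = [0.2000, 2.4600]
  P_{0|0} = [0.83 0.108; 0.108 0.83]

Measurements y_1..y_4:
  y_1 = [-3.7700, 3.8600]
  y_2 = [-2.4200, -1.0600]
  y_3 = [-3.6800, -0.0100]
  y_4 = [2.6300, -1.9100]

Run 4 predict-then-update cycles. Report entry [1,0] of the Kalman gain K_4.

K[1,0] = -0.0844

step 1: x^-=[-0.3832, 2.9666]  P^-=[0.7806 -0.1623; -0.1623 1.4542]  S=[1.1593 0.2371; 0.2371 1.7552]  K=[0.6739 -0.1257; -0.0835 0.8278]  nu=[-3.9208, 0.9432]  x^+=[-3.1438, 4.0749]  P^+=[0.2666 -0.0492; -0.0492 0.2762]
step 2: x^-=[-3.3801, 5.0878]  P^-=[0.4569 -0.1446; -0.1446 0.6610]  S=[0.8162 0.0704; 0.0704 0.9612]  K=[0.5389 -0.1281; -0.0896 0.6747]  nu=[0.0443, -5.7084]  x^+=[-2.6248, 1.2321]  P^+=[0.2138 -0.0485; -0.0485 0.2254]
step 3: x^-=[-2.3447, 1.6221]  P^-=[0.4212 -0.1284; -0.1284 0.5864]  S=[0.7840 0.0689; 0.0689 0.8901]  K=[0.5186 -0.1229; -0.0860 0.6467]  nu=[-1.6273, -1.3273]  x^+=[-3.0255, 0.9036]  P^+=[0.2057 -0.0465; -0.0465 0.2160]
step 4: x^-=[-2.5889, 1.2447]  P^-=[0.4150 -0.1236; -0.1236 0.5724]  S=[0.7791 0.0705; 0.0705 0.8773]  K=[0.5151 -0.1208; -0.0844 0.6409]  nu=[4.9949, -2.8181]  x^+=[0.3242, -0.9832]  P^+=[0.2043 -0.0458; -0.0458 0.2141]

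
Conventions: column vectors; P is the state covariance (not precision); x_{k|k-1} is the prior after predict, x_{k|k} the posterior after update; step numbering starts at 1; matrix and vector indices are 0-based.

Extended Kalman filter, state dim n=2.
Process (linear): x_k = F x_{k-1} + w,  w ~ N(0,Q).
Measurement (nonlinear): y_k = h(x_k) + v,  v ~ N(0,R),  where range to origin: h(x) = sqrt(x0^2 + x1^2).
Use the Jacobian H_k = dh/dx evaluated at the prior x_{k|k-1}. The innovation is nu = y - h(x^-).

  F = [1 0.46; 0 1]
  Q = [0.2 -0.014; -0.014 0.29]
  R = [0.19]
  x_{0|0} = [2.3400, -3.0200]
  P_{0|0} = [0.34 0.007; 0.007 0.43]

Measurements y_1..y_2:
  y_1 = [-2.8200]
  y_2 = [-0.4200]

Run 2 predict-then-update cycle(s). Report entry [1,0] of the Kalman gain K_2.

K[1,0] = 0.4505

step 1: x^-=[0.9508, -3.0200]  P^-=[0.6374 0.1908; 0.1908 0.7200]  H_jac=[0.3003 -0.9538]  S=[0.7932]  K=[0.0119; -0.7935]  nu=[-5.9861]  x^+=[0.8797, 1.7302]  P^+=[0.6373 0.1983; 0.1983 0.2205]
step 2: x^-=[1.6755, 1.7302]  P^-=[1.0664 0.2857; 0.2857 0.5105]  H_jac=[0.6957 0.7184]  S=[1.2551]  K=[0.7546; 0.4505]  nu=[-2.8285]  x^+=[-0.4589, 0.4558]  P^+=[0.3517 -0.1410; -0.1410 0.2557]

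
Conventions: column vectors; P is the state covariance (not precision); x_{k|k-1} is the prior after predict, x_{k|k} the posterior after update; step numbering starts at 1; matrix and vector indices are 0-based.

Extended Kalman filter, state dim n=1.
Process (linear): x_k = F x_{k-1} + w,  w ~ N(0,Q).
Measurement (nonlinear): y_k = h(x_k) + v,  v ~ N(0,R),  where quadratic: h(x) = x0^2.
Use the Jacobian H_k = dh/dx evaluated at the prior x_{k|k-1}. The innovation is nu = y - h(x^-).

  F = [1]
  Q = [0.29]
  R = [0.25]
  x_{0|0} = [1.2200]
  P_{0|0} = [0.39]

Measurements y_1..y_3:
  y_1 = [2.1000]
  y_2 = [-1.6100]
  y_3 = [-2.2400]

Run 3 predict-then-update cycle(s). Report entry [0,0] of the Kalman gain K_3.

step 1: x^-=[1.2200]  P^-=[0.6800]  H_jac=[2.4400]  S=[4.2984]  K=[0.3860]  nu=[0.6116]  x^+=[1.4561]  P^+=[0.0395]
step 2: x^-=[1.4561]  P^-=[0.3295]  H_jac=[2.9122]  S=[3.0448]  K=[0.3152]  nu=[-3.7302]  x^+=[0.2804]  P^+=[0.0271]
step 3: x^-=[0.2804]  P^-=[0.3171]  H_jac=[0.5607]  S=[0.3497]  K=[0.5084]  nu=[-2.3186]  x^+=[-0.8984]  P^+=[0.2267]

K[0,0] = 0.5084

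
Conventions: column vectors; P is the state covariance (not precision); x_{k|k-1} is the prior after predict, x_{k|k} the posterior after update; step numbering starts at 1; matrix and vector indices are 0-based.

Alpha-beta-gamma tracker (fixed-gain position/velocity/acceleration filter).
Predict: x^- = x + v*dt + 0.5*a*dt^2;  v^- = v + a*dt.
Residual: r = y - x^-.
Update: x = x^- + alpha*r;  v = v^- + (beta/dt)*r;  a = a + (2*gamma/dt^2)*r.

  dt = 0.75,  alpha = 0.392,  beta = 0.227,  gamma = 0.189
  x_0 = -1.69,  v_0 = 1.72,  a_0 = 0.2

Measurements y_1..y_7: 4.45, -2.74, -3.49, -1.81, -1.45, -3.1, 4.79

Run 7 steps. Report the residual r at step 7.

resid = 19.7388

step 1: x_pred=-0.3437  r=4.7938  x^+=1.5354  v^+=3.3209  a^+=3.4214
step 2: x_pred=4.9884  r=-7.7284  x^+=1.9588  v^+=3.5478  a^+=-1.7721
step 3: x_pred=4.1213  r=-7.6113  x^+=1.1377  v^+=-0.0849  a^+=-6.8869
step 4: x_pred=-0.8629  r=-0.9471  x^+=-1.2342  v^+=-5.5367  a^+=-7.5233
step 5: x_pred=-7.5026  r=6.0526  x^+=-5.1300  v^+=-9.3472  a^+=-3.4560
step 6: x_pred=-13.1124  r=10.0124  x^+=-9.1875  v^+=-8.9088  a^+=3.2724
step 7: x_pred=-14.9488  r=19.7388  x^+=-7.2112  v^+=-0.4802  a^+=16.5369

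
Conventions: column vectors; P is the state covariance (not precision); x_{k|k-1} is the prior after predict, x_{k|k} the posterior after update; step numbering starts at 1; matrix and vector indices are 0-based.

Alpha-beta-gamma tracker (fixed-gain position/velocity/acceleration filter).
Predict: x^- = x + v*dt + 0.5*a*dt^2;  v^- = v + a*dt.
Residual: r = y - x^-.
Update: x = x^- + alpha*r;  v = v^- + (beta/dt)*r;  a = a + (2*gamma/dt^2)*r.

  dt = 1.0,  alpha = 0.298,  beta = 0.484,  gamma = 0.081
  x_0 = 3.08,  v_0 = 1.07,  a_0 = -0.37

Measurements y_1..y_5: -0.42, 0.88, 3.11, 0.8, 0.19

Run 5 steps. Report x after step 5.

x_post = -0.4471

step 1: x_pred=3.9650  r=-4.3850  x^+=2.6583  v^+=-1.4223  a^+=-1.0804
step 2: x_pred=0.6957  r=0.1843  x^+=0.7507  v^+=-2.4135  a^+=-1.0505
step 3: x_pred=-2.1881  r=5.2981  x^+=-0.6093  v^+=-0.8998  a^+=-0.1922
step 4: x_pred=-1.6052  r=2.4052  x^+=-0.8884  v^+=0.0721  a^+=0.1974
step 5: x_pred=-0.7176  r=0.9076  x^+=-0.4471  v^+=0.7088  a^+=0.3444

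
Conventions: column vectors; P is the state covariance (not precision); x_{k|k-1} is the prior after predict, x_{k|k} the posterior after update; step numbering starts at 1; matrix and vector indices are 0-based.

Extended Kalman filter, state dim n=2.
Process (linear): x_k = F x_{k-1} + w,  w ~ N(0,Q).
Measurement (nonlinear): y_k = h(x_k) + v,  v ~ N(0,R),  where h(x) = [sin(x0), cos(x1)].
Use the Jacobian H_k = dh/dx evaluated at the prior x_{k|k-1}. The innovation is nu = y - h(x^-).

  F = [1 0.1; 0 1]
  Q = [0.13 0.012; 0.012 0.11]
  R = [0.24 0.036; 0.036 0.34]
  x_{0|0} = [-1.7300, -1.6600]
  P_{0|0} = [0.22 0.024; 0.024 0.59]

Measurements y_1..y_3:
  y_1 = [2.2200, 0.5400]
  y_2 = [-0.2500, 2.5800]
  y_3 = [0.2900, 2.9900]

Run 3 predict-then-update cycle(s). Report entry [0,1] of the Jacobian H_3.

H_jac[0,1] = 0.0000

step 1: x^-=[-1.8960, -1.6600]  P^-=[0.3607 0.0950; 0.0950 0.7000]  H_jac=[-0.3195 0.0000; 0.0000 0.9960]  S=[0.2768 0.0058; 0.0058 1.0344]  K=[-0.4183 0.0938; -0.1237 0.6747]  nu=[3.1676, 0.6291]  x^+=[-3.1619, -1.6274]  P^+=[0.3036 0.0169; 0.0169 0.2258]
step 2: x^-=[-3.3246, -1.6274]  P^-=[0.4393 0.0515; 0.0515 0.3358]  H_jac=[-0.9833 0.0000; 0.0000 0.9984]  S=[0.6647 -0.0145; -0.0145 0.6748]  K=[-0.6484 0.0622; -0.0653 0.4955]  nu=[-0.4320, 2.6366]  x^+=[-2.8805, -0.2927]  P^+=[0.1560 -0.0022; -0.0022 0.1664]
step 3: x^-=[-2.9098, -0.2927]  P^-=[0.2872 0.0264; 0.0264 0.2764]  H_jac=[-0.9732 0.0000; 0.0000 0.2886]  S=[0.5121 0.0286; 0.0286 0.3630]  K=[-0.5495 0.0643; -0.0628 0.2247]  nu=[0.5198, 2.0325]  x^+=[-3.0647, 0.1312]  P^+=[0.1331 0.0072; 0.0072 0.2569]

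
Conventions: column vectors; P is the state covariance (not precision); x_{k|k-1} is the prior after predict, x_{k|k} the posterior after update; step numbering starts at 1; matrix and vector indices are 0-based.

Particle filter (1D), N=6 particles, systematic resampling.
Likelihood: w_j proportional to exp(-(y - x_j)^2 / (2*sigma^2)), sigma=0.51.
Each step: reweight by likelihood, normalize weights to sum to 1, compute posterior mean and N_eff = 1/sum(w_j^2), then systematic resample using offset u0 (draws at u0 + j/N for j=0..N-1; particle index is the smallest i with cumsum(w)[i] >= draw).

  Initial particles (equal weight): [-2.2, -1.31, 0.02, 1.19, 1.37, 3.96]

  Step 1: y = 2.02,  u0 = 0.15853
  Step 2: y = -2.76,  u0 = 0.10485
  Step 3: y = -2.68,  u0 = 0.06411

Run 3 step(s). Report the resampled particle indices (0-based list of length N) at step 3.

resampled_idx = [0, 1, 2, 2, 3, 4]

step 1: w=[0.0000, 0.0000, 0.0006, 0.3741, 0.6243, 0.0010]  mean=1.3044  Neff=1.8881  idx=[3, 3, 4, 4, 4, 4]
step 2: w=[0.4456, 0.4456, 0.0272, 0.0272, 0.0272, 0.0272]  mean=1.2096  Neff=2.4997  idx=[0, 0, 0, 1, 1, 3]
step 3: w=[0.1975, 0.1975, 0.1975, 0.1975, 0.1975, 0.0127]  mean=1.1923  Neff=5.1256  idx=[0, 1, 2, 2, 3, 4]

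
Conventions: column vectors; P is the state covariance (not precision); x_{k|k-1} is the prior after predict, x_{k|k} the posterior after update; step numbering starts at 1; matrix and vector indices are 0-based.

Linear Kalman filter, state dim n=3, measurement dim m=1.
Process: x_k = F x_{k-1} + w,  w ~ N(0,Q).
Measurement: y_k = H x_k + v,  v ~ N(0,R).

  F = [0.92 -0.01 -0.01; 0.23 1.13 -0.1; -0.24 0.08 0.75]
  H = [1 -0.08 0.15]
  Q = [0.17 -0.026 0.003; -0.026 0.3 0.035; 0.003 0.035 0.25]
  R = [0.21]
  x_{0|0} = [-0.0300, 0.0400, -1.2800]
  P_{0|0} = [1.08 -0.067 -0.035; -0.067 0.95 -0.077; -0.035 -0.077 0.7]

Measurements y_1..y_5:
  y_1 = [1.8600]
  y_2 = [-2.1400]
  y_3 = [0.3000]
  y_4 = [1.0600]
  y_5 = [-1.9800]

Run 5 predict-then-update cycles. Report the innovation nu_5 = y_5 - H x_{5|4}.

step 1: x^-=[-0.0152, 0.1663, -0.9496]  P^-=[1.0861 0.1271 -0.2702; 0.1271 1.5614 -0.0458; -0.2702 -0.0458 0.7180]  S=[1.2220]  K=[0.8473; -0.0038; -0.1300]  nu=[2.0309]  x^+=[1.7057, 0.1585, -1.2135]  P^+=[0.2088 0.1311 -0.1356; 0.1311 1.5614 -0.0464; -0.1356 -0.0464 0.6973]
step 2: x^-=[1.5798, 0.6928, -1.3068]  P^-=[0.3470 0.1504 -0.1331; 0.1504 2.3966 0.0136; -0.1331 0.0136 0.7025]  S=[0.5238]  K=[0.6014; -0.0749; -0.0550]  nu=[-3.4683]  x^+=[-0.5059, 0.9526, -1.1159]  P^+=[0.1576 0.1740 -0.1158; 0.1740 2.3936 0.0114; -0.1158 0.0114 0.7009]
step 3: x^-=[-0.4638, 1.0717, -0.6393]  P^-=[0.3026 0.1723 -0.1060; 0.1723 3.4650 0.1329; -0.1060 0.1329 0.7050]  S=[0.4881]  K=[0.5592; -0.1740; -0.0223]  nu=[0.9454]  x^+=[0.0649, 0.9072, -0.6604]  P^+=[0.1500 0.2198 -0.0999; 0.2198 3.4502 0.1311; -0.0999 0.1311 0.7048]
step 4: x^-=[0.0572, 1.1061, -0.4383]  P^-=[0.2952 0.2036 -0.0917; 0.2036 4.8098 0.3206; -0.0917 0.3206 0.7204]  S=[0.4844]  K=[0.5474; -0.2749; -0.0192]  nu=[1.1570]  x^+=[0.6905, 0.7880, -0.4605]  P^+=[0.1501 0.2764 -0.0866; 0.2764 4.7732 0.3180; -0.0866 0.3180 0.7202]
step 5: x^-=[0.6320, 1.0953, -0.4481]  P^-=[0.2941 0.2442 -0.0810; 0.2442 6.4858 0.5843; -0.0810 0.5843 0.7531]  S=[0.4852]  K=[0.5409; -0.3855; -0.0304]  nu=[-2.4572]  x^+=[-0.6971, 2.0426, -0.3734]  P^+=[0.1522 0.3454 -0.0730; 0.3454 6.4137 0.5786; -0.0730 0.5786 0.7526]

innov = [-2.4572]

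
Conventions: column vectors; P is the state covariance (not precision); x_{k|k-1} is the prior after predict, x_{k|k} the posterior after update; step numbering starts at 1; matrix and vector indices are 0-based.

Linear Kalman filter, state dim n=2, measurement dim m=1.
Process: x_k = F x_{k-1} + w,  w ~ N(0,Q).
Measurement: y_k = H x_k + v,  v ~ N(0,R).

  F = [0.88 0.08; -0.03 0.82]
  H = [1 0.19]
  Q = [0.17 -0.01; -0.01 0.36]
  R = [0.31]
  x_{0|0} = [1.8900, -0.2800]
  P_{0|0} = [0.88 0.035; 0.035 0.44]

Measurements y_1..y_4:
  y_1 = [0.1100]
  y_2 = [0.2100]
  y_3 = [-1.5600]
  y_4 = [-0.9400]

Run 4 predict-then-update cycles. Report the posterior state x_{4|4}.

step 1: x^-=[1.6408, -0.2863]  P^-=[0.8592 0.0208; 0.0208 0.6549]  S=[1.2008]  K=[0.7188; 0.1210]  nu=[-1.4764]  x^+=[0.5795, -0.4649]  P^+=[0.2387 -0.0836; -0.0836 0.6374]
step 2: x^-=[0.4728, -0.3986]  P^-=[0.3472 -0.0346; -0.0346 0.7929]  S=[0.6726]  K=[0.5064; 0.1725]  nu=[-0.1870]  x^+=[0.3781, -0.4308]  P^+=[0.1747 -0.0934; -0.0934 0.7729]
step 3: x^-=[0.2982, -0.3646]  P^-=[0.2971 -0.0311; -0.0311 0.8844]  S=[0.6272]  K=[0.4643; 0.2184]  nu=[-1.7889]  x^+=[-0.5323, -0.7553]  P^+=[0.1619 -0.0947; -0.0947 0.8545]
step 4: x^-=[-0.5289, -0.6034]  P^-=[0.2875 -0.0263; -0.0263 0.9394]  S=[0.6214]  K=[0.4546; 0.2449]  nu=[-0.2965]  x^+=[-0.6637, -0.6760]  P^+=[0.1591 -0.0955; -0.0955 0.9021]

x_post = [-0.6637, -0.6760]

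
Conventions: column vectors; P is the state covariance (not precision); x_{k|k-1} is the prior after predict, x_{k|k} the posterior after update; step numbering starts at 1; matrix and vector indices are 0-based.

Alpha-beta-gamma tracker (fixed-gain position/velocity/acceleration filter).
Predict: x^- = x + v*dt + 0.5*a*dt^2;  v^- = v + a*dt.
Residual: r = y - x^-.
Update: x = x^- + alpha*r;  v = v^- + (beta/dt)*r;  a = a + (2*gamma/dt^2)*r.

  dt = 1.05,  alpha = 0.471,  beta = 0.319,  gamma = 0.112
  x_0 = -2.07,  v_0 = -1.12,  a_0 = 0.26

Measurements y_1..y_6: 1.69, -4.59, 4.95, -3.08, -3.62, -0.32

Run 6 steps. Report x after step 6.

x_post = -0.9674

step 1: x_pred=-3.1027  r=4.7927  x^+=-0.8453  v^+=0.6091  a^+=1.2337
step 2: x_pred=0.4743  r=-5.0643  x^+=-1.9110  v^+=0.3659  a^+=0.2048
step 3: x_pred=-1.4139  r=6.3639  x^+=1.5835  v^+=2.5144  a^+=1.4978
step 4: x_pred=5.0493  r=-8.1293  x^+=1.2204  v^+=1.6173  a^+=-0.1539
step 5: x_pred=2.8337  r=-6.4537  x^+=-0.2060  v^+=-0.5050  a^+=-1.4651
step 6: x_pred=-1.5438  r=1.2238  x^+=-0.9674  v^+=-1.6715  a^+=-1.2165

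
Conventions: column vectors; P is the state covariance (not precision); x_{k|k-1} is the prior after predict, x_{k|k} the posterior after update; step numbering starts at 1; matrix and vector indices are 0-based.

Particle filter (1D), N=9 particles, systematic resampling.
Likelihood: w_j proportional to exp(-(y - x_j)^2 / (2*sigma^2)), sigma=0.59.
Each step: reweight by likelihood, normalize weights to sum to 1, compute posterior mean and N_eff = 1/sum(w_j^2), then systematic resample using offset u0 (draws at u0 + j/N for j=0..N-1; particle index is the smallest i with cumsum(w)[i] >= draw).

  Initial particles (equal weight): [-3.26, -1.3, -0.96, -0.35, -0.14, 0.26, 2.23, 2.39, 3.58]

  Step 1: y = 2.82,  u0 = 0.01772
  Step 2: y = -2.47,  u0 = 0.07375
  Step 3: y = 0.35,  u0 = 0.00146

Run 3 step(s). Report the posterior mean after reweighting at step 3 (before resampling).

step 1: w=[0.0000, 0.0000, 0.0000, 0.0000, 0.0000, 0.0000, 0.3352, 0.4237, 0.2411]  mean=2.6231  Neff=2.8572  idx=[6, 6, 6, 7, 7, 7, 7, 8, 8]
step 2: w=[0.2903, 0.2903, 0.2903, 0.0323, 0.0323, 0.0323, 0.0323, 0.0000, 0.0000]  mean=2.2506  Neff=3.8908  idx=[0, 0, 1, 1, 1, 2, 2, 2, 5]
step 3: w=[0.1190, 0.1190, 0.1190, 0.1190, 0.1190, 0.1190, 0.1190, 0.1190, 0.0483]  mean=2.2377  Neff=8.6545  idx=[0, 0, 1, 2, 3, 4, 5, 6, 7]

post_mean = 2.2377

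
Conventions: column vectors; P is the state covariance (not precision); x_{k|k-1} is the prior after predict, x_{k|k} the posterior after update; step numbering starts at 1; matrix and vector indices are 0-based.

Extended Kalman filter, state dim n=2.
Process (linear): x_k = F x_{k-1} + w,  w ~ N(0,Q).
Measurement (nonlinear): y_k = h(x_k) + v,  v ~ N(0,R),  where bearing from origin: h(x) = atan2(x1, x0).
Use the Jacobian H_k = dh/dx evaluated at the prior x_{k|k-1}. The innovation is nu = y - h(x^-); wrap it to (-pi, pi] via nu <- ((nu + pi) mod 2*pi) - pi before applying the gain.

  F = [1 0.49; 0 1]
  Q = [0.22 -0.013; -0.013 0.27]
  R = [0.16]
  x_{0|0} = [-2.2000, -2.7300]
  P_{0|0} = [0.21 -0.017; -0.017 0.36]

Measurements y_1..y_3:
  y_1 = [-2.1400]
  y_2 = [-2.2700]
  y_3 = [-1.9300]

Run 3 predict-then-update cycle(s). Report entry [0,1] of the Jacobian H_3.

H_jac[0,1] = -0.1277

step 1: x^-=[-3.5377, -2.7300]  P^-=[0.4998 0.1464; 0.1464 0.6300]  H_jac=[0.1367 -0.1772]  S=[0.1820]  K=[0.2329; -0.5032]  nu=[0.3444]  x^+=[-3.4575, -2.9033]  P^+=[0.4899 0.1677; 0.1677 0.5839]
step 2: x^-=[-4.8801, -2.9033]  P^-=[1.0145 0.4408; 0.4408 0.8539]  H_jac=[0.0900 -0.1513]  S=[0.1758]  K=[0.1401; -0.5094]  nu=[0.3349]  x^+=[-4.8332, -3.0739]  P^+=[1.0110 0.4534; 0.4534 0.8083]
step 3: x^-=[-6.3394, -3.0739]  P^-=[1.8694 0.8365; 0.8365 1.0783]  H_jac=[0.0619 -0.1277]  S=[0.1715]  K=[0.0521; -0.5009]  nu=[0.7601]  x^+=[-6.2998, -3.4546]  P^+=[1.8690 0.8409; 0.8409 1.0353]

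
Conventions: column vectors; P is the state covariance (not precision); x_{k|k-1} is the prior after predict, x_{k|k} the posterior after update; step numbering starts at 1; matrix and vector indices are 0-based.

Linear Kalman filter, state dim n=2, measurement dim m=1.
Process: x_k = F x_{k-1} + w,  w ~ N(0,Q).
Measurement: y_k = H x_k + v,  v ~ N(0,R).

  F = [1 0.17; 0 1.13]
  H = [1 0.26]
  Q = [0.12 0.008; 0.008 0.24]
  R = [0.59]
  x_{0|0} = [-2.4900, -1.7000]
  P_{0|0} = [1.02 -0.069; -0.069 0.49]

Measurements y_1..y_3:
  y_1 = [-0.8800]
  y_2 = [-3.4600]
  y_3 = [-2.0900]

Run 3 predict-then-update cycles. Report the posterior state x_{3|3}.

step 1: x^-=[-2.7790, -1.9210]  P^-=[1.1307 0.0242; 0.0242 0.8657]  S=[1.7918]  K=[0.6346; 0.1391]  nu=[2.3985]  x^+=[-1.2570, -1.5874]  P^+=[0.4092 -0.1340; -0.1340 0.8310]
step 2: x^-=[-1.5269, -1.7937]  P^-=[0.5077 0.0162; 0.0162 1.3011]  S=[1.1941]  K=[0.4287; 0.2969]  nu=[-1.4667]  x^+=[-2.1557, -2.2292]  P^+=[0.2882 -0.1358; -0.1358 1.1959]
step 3: x^-=[-2.5347, -2.5190]  P^-=[0.3966 0.0843; 0.0843 1.7670]  S=[1.1499]  K=[0.3640; 0.4728]  nu=[1.0996]  x^+=[-2.1344, -1.9991]  P^+=[0.2443 -0.1136; -0.1136 1.5099]

x_post = [-2.1344, -1.9991]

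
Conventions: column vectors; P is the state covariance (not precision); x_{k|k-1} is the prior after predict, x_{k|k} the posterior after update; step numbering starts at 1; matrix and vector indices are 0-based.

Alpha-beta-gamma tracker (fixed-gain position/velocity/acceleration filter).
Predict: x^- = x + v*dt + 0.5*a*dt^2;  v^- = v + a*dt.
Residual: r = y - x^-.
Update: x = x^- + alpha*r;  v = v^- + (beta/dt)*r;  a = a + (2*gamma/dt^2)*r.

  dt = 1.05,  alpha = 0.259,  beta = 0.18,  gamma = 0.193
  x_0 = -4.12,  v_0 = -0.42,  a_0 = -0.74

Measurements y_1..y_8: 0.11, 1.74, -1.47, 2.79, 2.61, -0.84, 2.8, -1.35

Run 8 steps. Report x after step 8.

step 1: x_pred=-4.9689  r=5.0789  x^+=-3.6535  v^+=-0.3263  a^+=1.0382
step 2: x_pred=-3.4238  r=5.1638  x^+=-2.0864  v^+=1.6490  a^+=2.8461
step 3: x_pred=1.2140  r=-2.6840  x^+=0.5188  v^+=4.1773  a^+=1.9064
step 4: x_pred=5.9559  r=-3.1659  x^+=5.1360  v^+=5.6363  a^+=0.7980
step 5: x_pred=11.4940  r=-8.8840  x^+=9.1930  v^+=4.9512  a^+=-2.3124
step 6: x_pred=13.1171  r=-13.9571  x^+=9.5022  v^+=0.1305  a^+=-7.1990
step 7: x_pred=5.6708  r=-2.8708  x^+=4.9273  v^+=-7.9206  a^+=-8.2041
step 8: x_pred=-7.9118  r=6.5618  x^+=-6.2123  v^+=-15.4100  a^+=-5.9067

x_post = -6.2123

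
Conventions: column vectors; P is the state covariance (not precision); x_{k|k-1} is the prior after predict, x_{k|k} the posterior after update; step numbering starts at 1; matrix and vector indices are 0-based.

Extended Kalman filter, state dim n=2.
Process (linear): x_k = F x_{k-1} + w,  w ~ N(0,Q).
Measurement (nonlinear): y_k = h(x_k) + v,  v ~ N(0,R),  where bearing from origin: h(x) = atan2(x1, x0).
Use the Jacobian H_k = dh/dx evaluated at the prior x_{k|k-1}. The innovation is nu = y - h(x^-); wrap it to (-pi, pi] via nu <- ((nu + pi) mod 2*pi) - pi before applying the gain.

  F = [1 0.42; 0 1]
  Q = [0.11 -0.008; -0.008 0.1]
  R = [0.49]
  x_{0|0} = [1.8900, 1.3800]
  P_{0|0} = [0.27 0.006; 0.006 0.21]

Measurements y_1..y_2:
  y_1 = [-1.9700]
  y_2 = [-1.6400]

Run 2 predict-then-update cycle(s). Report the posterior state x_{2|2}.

x_post = [3.1085, 0.6343]

step 1: x^-=[2.4696, 1.3800]  P^-=[0.4221 0.0862; 0.0862 0.3100]  H_jac=[-0.1724 0.3086]  S=[0.5229]  K=[-0.0883; 0.1545]  nu=[-2.4796]  x^+=[2.6886, 0.9969]  P^+=[0.4180 0.0933; 0.0933 0.2975]
step 2: x^-=[3.1073, 0.9969]  P^-=[0.6589 0.2103; 0.2103 0.3975]  H_jac=[-0.0936 0.2918]  S=[0.5181]  K=[-0.0006; 0.1859]  nu=[-1.9504]  x^+=[3.1085, 0.6343]  P^+=[0.6589 0.2104; 0.2104 0.3796]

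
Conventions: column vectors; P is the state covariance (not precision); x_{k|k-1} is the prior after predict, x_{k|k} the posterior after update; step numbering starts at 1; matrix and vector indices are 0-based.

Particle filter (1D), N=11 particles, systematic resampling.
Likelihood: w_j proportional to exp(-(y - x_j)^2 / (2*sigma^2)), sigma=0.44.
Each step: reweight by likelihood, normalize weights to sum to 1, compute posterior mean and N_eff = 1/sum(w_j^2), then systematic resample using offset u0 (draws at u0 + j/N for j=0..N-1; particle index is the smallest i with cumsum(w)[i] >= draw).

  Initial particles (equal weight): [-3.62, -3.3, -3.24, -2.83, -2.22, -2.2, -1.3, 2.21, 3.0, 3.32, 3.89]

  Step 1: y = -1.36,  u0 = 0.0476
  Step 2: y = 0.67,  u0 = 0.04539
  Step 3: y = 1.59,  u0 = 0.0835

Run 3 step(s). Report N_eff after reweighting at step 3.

N_eff = 11.0000

step 1: w=[0.0000, 0.0000, 0.0001, 0.0029, 0.1135, 0.1239, 0.7595, 0.0000, 0.0000, 0.0000, 0.0000]  mean=-1.5206  Neff=1.6525  idx=[4, 5, 5, 6, 6, 6, 6, 6, 6, 6, 6]
step 2: w=[0.0000, 0.0000, 0.0000, 0.1250, 0.1250, 0.1250, 0.1250, 0.1250, 0.1250, 0.1250, 0.1250]  mean=-1.3000  Neff=8.0001  idx=[3, 4, 4, 5, 6, 6, 7, 8, 9, 9, 10]
step 3: w=[0.0909, 0.0909, 0.0909, 0.0909, 0.0909, 0.0909, 0.0909, 0.0909, 0.0909, 0.0909, 0.0909]  mean=-1.3000  Neff=11.0000  idx=[0, 1, 2, 3, 4, 5, 6, 7, 8, 9, 10]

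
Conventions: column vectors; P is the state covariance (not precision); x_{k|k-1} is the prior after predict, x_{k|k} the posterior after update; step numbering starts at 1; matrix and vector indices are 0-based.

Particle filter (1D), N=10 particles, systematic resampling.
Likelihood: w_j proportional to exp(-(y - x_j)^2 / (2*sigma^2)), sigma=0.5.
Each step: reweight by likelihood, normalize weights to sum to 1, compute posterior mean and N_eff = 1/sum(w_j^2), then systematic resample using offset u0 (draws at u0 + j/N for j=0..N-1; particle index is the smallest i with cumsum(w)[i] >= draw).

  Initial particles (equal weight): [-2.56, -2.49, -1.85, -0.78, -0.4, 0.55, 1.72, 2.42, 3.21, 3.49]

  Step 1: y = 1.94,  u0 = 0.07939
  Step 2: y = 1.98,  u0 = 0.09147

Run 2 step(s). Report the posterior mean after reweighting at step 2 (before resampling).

step 1: w=[0.0000, 0.0000, 0.0000, 0.0000, 0.0000, 0.0131, 0.5647, 0.3924, 0.0247, 0.0051]  mean=2.0252  Neff=2.1110  idx=[6, 6, 6, 6, 6, 7, 7, 7, 7, 8]
step 2: w=[0.1225, 0.1225, 0.1225, 0.1225, 0.1225, 0.0952, 0.0952, 0.0952, 0.0952, 0.0068]  mean=1.9967  Neff=8.9843  idx=[0, 1, 2, 3, 4, 4, 5, 6, 7, 8]

post_mean = 1.9967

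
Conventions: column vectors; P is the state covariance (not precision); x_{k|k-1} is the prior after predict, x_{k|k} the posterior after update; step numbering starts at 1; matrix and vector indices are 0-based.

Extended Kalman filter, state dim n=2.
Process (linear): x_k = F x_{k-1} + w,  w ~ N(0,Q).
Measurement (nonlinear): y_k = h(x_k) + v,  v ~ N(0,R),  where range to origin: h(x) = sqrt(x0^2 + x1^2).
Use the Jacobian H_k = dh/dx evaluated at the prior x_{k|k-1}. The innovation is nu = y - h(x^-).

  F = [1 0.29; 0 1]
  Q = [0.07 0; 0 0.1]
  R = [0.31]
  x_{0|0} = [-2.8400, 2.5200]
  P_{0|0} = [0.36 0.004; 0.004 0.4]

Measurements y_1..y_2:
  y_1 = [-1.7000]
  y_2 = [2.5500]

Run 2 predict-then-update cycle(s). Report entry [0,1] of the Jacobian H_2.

H_jac[0,1] = 0.4634

step 1: x^-=[-2.1092, 2.5200]  P^-=[0.4660 0.1200; 0.1200 0.5000]  H_jac=[-0.6418 0.7668]  S=[0.6779]  K=[-0.3054; 0.4520]  nu=[-4.9862]  x^+=[-0.5862, 0.2661]  P^+=[0.4027 0.2136; 0.2136 0.3615]
step 2: x^-=[-0.5090, 0.2661]  P^-=[0.6270 0.3184; 0.3184 0.4615]  H_jac=[-0.8862 0.4634]  S=[0.6400]  K=[-0.6377; -0.1068]  nu=[1.9756]  x^+=[-1.7688, 0.0552]  P^+=[0.3668 0.2749; 0.2749 0.4542]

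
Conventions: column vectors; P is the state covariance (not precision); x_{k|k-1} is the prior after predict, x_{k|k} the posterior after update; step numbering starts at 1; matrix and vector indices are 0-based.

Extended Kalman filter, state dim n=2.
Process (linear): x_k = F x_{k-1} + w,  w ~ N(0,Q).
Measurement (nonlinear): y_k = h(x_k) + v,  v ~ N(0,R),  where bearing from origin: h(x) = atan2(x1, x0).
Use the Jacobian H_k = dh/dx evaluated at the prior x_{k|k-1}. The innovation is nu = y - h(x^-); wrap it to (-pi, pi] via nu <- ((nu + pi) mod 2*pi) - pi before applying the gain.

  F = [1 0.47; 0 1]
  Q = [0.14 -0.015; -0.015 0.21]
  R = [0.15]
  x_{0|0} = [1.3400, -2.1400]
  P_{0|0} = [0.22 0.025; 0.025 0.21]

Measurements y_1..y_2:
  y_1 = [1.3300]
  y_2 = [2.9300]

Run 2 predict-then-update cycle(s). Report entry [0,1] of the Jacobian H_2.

H_jac[0,1] = 0.3582

step 1: x^-=[0.3342, -2.1400]  P^-=[0.4299 0.1087; 0.1087 0.4200]  H_jac=[0.4562 0.0712]  S=[0.2487]  K=[0.8198; 0.3197]  nu=[2.7459]  x^+=[2.5853, -1.2620]  P^+=[0.2628 0.0435; 0.0435 0.3946]
step 2: x^-=[1.9921, -1.2620]  P^-=[0.5309 0.2140; 0.2140 0.6046]  H_jac=[0.2269 0.3582]  S=[0.2897]  K=[0.6804; 0.9152]  nu=[-2.7885]  x^+=[0.0948, -3.8139]  P^+=[0.3967 0.0336; 0.0336 0.3619]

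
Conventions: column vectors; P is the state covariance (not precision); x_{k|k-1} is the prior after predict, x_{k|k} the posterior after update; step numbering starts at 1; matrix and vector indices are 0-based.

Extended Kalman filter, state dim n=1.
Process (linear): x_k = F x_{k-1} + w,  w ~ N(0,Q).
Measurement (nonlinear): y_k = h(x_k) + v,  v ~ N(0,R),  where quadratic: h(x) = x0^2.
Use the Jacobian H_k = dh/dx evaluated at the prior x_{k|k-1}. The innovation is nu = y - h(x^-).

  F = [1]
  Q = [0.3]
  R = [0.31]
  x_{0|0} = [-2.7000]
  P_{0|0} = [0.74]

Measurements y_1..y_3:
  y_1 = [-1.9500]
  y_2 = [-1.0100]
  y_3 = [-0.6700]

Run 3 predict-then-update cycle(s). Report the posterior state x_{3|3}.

x_post = [0.0790]

step 1: x^-=[-2.7000]  P^-=[1.0400]  H_jac=[-5.4000]  S=[30.6364]  K=[-0.1833]  nu=[-9.2400]  x^+=[-1.0062]  P^+=[0.0105]
step 2: x^-=[-1.0062]  P^-=[0.3105]  H_jac=[-2.0124]  S=[1.5676]  K=[-0.3986]  nu=[-2.0224]  x^+=[-0.2000]  P^+=[0.0614]
step 3: x^-=[-0.2000]  P^-=[0.3614]  H_jac=[-0.3999]  S=[0.3678]  K=[-0.3930]  nu=[-0.7100]  x^+=[0.0790]  P^+=[0.3046]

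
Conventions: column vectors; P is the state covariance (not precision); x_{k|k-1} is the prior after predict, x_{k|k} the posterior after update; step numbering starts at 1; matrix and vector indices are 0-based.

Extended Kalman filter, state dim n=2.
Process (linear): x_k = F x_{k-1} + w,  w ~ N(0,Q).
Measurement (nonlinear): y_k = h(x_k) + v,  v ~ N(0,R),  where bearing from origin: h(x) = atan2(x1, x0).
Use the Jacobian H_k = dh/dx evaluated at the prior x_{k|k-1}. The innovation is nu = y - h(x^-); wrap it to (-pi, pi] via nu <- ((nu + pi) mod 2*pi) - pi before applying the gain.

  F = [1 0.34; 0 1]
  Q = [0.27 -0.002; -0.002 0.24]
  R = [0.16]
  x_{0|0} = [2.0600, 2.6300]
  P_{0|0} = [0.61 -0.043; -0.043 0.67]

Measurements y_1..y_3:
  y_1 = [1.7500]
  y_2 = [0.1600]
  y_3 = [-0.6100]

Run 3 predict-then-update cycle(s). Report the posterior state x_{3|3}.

x_post = [5.2785, 2.4276]

step 1: x^-=[2.9542, 2.6300]  P^-=[0.9282 0.1828; 0.1828 0.9100]  H_jac=[-0.1681 0.1888]  S=[0.2071]  K=[-0.5869; 0.6814]  nu=[1.0226]  x^+=[2.3541, 3.3268]  P^+=[0.8569 0.2656; 0.2656 0.8138]
step 2: x^-=[3.4852, 3.3268]  P^-=[1.4016 0.5403; 0.5403 1.0538]  H_jac=[-0.1433 0.1501]  S=[0.1893]  K=[-0.6326; 0.4268]  nu=[-0.6022]  x^+=[3.8661, 3.0699]  P^+=[1.3258 0.5914; 0.5914 1.0194]
step 3: x^-=[4.9099, 3.0699]  P^-=[2.1158 0.9360; 0.9360 1.2594]  H_jac=[-0.0916 0.1464]  S=[0.1796]  K=[-0.3154; 0.5495]  nu=[-1.1688]  x^+=[5.2785, 2.4276]  P^+=[2.0980 0.9671; 0.9671 1.2051]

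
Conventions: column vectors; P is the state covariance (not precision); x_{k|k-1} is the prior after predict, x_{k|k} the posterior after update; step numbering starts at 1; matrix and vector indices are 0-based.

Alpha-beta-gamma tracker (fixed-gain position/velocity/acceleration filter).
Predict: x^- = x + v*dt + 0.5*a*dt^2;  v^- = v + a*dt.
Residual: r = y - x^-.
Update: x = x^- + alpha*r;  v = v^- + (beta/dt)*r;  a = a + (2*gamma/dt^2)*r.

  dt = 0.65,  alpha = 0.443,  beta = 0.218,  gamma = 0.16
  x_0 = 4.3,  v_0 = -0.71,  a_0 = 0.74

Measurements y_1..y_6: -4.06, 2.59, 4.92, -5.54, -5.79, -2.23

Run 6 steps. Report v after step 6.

v_post = -0.5662

step 1: x_pred=3.9948  r=-8.0548  x^+=0.4265  v^+=-2.9305  a^+=-5.3607
step 2: x_pred=-2.6107  r=5.2007  x^+=-0.3068  v^+=-4.6707  a^+=-1.4217
step 3: x_pred=-3.6431  r=8.5631  x^+=0.1504  v^+=-2.7229  a^+=5.0639
step 4: x_pred=-0.5497  r=-4.9903  x^+=-2.7604  v^+=-1.1050  a^+=1.2843
step 5: x_pred=-3.2073  r=-2.5827  x^+=-4.3515  v^+=-1.1363  a^+=-0.6718
step 6: x_pred=-5.2320  r=3.0020  x^+=-3.9021  v^+=-0.5662  a^+=1.6019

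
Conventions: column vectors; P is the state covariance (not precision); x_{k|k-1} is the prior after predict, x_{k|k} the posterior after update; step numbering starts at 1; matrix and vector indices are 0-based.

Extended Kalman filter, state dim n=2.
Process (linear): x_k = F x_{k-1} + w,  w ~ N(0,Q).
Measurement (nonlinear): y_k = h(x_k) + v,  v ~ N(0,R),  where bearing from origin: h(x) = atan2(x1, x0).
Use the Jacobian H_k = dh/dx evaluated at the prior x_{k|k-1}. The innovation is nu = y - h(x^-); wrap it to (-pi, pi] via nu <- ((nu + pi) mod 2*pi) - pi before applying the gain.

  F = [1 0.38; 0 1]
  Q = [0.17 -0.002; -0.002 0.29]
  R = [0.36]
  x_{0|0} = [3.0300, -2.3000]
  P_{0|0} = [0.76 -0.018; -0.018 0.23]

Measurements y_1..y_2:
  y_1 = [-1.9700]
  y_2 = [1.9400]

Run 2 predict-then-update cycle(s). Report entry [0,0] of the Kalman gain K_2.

step 1: x^-=[2.1560, -2.3000]  P^-=[0.9495 0.0674; 0.0674 0.5200]  H_jac=[0.2314 0.2169]  S=[0.4421]  K=[0.5301; 0.2904]  nu=[-1.1523]  x^+=[1.5451, -2.6347]  P^+=[0.8253 -0.0007; -0.0007 0.4827]
step 2: x^-=[0.5440, -2.6347]  P^-=[1.0645 0.1808; 0.1808 0.7727]  H_jac=[0.3640 0.0752]  S=[0.5153]  K=[0.7783; 0.2404]  nu=[-2.9760]  x^+=[-1.7724, -3.3501]  P^+=[0.7523 0.0843; 0.0843 0.7429]

K[0,0] = 0.7783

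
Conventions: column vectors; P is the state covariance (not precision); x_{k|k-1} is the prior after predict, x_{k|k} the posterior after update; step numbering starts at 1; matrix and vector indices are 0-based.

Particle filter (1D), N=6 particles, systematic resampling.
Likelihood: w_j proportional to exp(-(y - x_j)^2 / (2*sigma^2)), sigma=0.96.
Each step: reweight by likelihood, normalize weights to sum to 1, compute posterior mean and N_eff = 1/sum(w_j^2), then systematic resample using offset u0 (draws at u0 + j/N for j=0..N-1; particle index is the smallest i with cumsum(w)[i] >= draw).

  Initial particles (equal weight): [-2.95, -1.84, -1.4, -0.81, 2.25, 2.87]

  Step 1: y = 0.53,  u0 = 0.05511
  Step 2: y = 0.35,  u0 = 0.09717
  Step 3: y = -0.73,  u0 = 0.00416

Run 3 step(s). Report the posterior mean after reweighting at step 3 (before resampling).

post_mean = -0.9016

step 1: w=[0.0017, 0.0585, 0.1634, 0.4654, 0.2477, 0.0632]  mean=0.0201  Neff=3.2041  idx=[1, 2, 3, 3, 4, 4]
step 2: w=[0.0491, 0.1257, 0.3192, 0.3192, 0.0934, 0.0934]  mean=-0.3630  Neff=4.1771  idx=[1, 2, 2, 3, 3, 5]
step 3: w=[0.1641, 0.2086, 0.2086, 0.2086, 0.2086, 0.0017]  mean=-0.9016  Neff=4.9773  idx=[0, 1, 1, 2, 3, 4]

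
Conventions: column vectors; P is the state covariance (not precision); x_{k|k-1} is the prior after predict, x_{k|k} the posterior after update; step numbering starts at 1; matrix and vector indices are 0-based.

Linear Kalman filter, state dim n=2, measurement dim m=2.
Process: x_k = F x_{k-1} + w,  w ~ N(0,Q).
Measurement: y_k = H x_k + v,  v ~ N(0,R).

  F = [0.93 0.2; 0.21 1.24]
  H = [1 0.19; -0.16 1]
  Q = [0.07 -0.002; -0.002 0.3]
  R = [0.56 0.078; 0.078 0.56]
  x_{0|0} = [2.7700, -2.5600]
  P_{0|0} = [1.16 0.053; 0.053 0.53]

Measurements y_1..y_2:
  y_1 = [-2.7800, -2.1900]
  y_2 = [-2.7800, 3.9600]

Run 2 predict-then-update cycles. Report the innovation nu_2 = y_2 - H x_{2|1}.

step 1: x^-=[2.0641, -2.5927]  P^-=[1.1142 0.4193; 0.4193 1.1937]  S=[1.8766 0.5331; 0.5331 1.6480]  K=[0.6548 -0.0655; 0.1653 0.6301]  nu=[-4.3515, 0.7330]  x^+=[-0.8333, -2.8501]  P^+=[0.3483 0.0701; 0.0701 0.3770]
step 2: x^-=[-1.3450, -3.7091]  P^-=[0.4124 0.2433; 0.2433 0.9315]  S=[1.0984 0.4249; 0.4249 1.4242]  K=[0.4175 -0.0001; 0.1585 0.5794]  nu=[-0.7303, 7.4540]  x^+=[-1.6504, 0.4943]  P^+=[0.2209 0.0679; 0.0679 0.3477]

innov = [-0.7303, 7.4540]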